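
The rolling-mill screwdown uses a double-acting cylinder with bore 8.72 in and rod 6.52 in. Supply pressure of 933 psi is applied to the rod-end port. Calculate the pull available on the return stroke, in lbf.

F ≈ 24600 lbf

Rod-side annular area A_ann = π/4 × (8.72² − 6.52²) = 26.33 in^2
On retraction the pressure acts on the annular area (bore minus rod).
F = P × A_ann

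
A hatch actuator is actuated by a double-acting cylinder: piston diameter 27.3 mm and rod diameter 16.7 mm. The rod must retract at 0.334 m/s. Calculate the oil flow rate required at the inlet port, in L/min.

Q ≈ 7.34 L/min

Rod-side annular area A_ann = π/4 × (27.3² − 16.7²) = 366.3 mm^2
Q = A × v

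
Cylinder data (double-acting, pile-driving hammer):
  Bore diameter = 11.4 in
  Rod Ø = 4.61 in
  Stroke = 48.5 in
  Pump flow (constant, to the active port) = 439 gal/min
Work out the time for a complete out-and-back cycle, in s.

t ≈ 5.38 s

Cap-side area A_cap = π/4 × (11.4 in)² = 102.1 in^2
Rod-side annular area A_ann = π/4 × (11.4² − 4.61²) = 85.38 in^2
t_ext = A_cap·L/Q = 2.929 s
t_ret = A_ann·L/Q = 2.450 s
t_cycle = t_ext + t_ret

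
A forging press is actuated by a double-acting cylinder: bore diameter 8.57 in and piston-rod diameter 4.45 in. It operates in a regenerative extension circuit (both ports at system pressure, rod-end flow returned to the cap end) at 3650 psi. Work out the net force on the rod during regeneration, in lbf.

With equal pressure on both faces, forces on the annular region cancel; the net push is pressure × rod cross-section.
Rod cross-section A_rod = π/4 × (4.45 in)² = 15.55 in^2
F = P × A_rod

F ≈ 56800 lbf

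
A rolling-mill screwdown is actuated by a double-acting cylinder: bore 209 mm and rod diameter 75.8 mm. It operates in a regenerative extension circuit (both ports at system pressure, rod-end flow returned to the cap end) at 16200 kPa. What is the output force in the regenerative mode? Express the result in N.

F ≈ 73100 N

With equal pressure on both faces, forces on the annular region cancel; the net push is pressure × rod cross-section.
Rod cross-section A_rod = π/4 × (75.8 mm)² = 4513 mm^2
F = P × A_rod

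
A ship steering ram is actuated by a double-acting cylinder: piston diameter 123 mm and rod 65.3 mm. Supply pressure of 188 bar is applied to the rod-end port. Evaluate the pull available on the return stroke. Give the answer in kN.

F ≈ 160 kN

Rod-side annular area A_ann = π/4 × (123² − 65.3²) = 8533 mm^2
On retraction the pressure acts on the annular area (bore minus rod).
F = P × A_ann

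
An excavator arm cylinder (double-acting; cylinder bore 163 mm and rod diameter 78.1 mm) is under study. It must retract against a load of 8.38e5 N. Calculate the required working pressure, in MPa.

Rod-side annular area A_ann = π/4 × (163² − 78.1²) = 16080 mm^2
Retraction: pressure acts on the annular area.
P = F / A = 8.38e5 N / A

P ≈ 52.1 MPa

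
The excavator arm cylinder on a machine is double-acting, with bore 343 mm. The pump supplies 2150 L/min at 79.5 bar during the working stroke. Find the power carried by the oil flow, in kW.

Hydraulic power = P × Q

W ≈ 285 kW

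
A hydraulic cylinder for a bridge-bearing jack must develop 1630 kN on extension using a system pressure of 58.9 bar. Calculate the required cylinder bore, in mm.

D ≈ 594 mm

Extension force acts on the full piston face: F = P × (π/4)D².
D = √(4F / (πP)) = √(4 × 1630 kN / (π × 58.9 bar))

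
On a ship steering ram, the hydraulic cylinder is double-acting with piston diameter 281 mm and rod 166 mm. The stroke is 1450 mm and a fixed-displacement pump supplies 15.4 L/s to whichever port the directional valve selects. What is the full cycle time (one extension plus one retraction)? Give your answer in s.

t ≈ 9.64 s

Cap-side area A_cap = π/4 × (281 mm)² = 62020 mm^2
Rod-side annular area A_ann = π/4 × (281² − 166²) = 40370 mm^2
t_ext = A_cap·L/Q = 5.839 s
t_ret = A_ann·L/Q = 3.801 s
t_cycle = t_ext + t_ret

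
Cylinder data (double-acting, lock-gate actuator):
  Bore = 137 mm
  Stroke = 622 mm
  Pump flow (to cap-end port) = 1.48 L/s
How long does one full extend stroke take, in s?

Cap-side area A_cap = π/4 × (137 mm)² = 14740 mm^2
Swept volume V = A × L; t = V / Q = A·L / Q

t ≈ 6.20 s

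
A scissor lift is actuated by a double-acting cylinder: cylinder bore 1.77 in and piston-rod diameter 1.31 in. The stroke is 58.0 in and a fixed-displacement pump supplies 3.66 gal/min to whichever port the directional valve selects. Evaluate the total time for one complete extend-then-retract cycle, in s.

t ≈ 14.7 s

Cap-side area A_cap = π/4 × (1.77 in)² = 2.461 in^2
Rod-side annular area A_ann = π/4 × (1.77² − 1.31²) = 1.113 in^2
t_ext = A_cap·L/Q = 10.13 s
t_ret = A_ann·L/Q = 4.580 s
t_cycle = t_ext + t_ret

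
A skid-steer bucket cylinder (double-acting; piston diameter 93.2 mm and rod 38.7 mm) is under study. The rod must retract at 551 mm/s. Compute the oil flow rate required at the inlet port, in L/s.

Rod-side annular area A_ann = π/4 × (93.2² − 38.7²) = 5646 mm^2
Q = A × v

Q ≈ 3.11 L/s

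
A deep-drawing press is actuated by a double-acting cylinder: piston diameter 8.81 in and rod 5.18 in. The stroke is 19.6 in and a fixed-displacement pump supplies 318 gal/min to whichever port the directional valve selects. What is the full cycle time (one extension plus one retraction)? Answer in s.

t ≈ 1.61 s

Cap-side area A_cap = π/4 × (8.81 in)² = 60.96 in^2
Rod-side annular area A_ann = π/4 × (8.81² − 5.18²) = 39.89 in^2
t_ext = A_cap·L/Q = 0.9759 s
t_ret = A_ann·L/Q = 0.6385 s
t_cycle = t_ext + t_ret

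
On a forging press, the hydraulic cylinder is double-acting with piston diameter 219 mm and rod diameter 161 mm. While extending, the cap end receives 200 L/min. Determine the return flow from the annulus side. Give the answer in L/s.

Cap-side area A_cap = π/4 × (219 mm)² = 37670 mm^2
Rod-side annular area A_ann = π/4 × (219² − 161²) = 17310 mm^2
Piston speed v = Q_in/A_cap; rod-end outflow Q_out = v × A_ann = Q_in × A_ann/A_cap.

Q_out ≈ 1.53 L/s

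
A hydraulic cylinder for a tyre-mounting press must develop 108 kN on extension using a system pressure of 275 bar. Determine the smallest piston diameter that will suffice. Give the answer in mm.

Extension force acts on the full piston face: F = P × (π/4)D².
D = √(4F / (πP)) = √(4 × 108 kN / (π × 275 bar))

D ≈ 70.7 mm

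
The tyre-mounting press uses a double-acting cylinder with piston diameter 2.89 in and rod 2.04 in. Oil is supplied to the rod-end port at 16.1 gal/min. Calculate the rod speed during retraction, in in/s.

Rod-side annular area A_ann = π/4 × (2.89² − 2.04²) = 3.291 in^2
Flow into the rod-end port fills the annular volume.
v = Q / A

v ≈ 18.8 in/s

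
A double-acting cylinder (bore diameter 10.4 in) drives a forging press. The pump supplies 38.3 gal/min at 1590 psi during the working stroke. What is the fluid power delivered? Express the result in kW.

W ≈ 26.5 kW

Hydraulic power = P × Q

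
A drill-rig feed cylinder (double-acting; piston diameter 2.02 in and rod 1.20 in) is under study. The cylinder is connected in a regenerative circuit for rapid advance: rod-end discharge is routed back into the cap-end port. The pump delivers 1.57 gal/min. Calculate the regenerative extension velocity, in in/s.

In regeneration the rod-end outflow joins the pump flow into the cap end, so the net volume the pump must supply per unit advance equals the rod cross-section area.
Rod cross-section A_rod = π/4 × (1.20 in)² = 1.131 in^2
v = Q_pump / A_rod

v ≈ 5.34 in/s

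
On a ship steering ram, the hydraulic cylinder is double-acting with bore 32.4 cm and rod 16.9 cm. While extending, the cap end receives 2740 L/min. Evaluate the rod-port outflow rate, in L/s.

Q_out ≈ 33.2 L/s

Cap-side area A_cap = π/4 × (32.4 cm)² = 824.5 cm^2
Rod-side annular area A_ann = π/4 × (32.4² − 16.9²) = 600.2 cm^2
Piston speed v = Q_in/A_cap; rod-end outflow Q_out = v × A_ann = Q_in × A_ann/A_cap.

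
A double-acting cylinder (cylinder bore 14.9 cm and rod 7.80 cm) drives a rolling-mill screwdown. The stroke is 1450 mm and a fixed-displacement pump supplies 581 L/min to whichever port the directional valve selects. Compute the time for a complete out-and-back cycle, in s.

t ≈ 4.51 s

Cap-side area A_cap = π/4 × (14.9 cm)² = 174.4 cm^2
Rod-side annular area A_ann = π/4 × (14.9² − 7.80²) = 126.6 cm^2
t_ext = A_cap·L/Q = 2.611 s
t_ret = A_ann·L/Q = 1.895 s
t_cycle = t_ext + t_ret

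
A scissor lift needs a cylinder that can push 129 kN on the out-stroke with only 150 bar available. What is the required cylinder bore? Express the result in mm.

Extension force acts on the full piston face: F = P × (π/4)D².
D = √(4F / (πP)) = √(4 × 129 kN / (π × 150 bar))

D ≈ 105 mm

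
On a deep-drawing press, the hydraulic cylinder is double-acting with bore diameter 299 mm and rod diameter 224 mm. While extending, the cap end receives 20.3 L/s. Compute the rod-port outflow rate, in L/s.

Q_out ≈ 8.91 L/s

Cap-side area A_cap = π/4 × (299 mm)² = 70220 mm^2
Rod-side annular area A_ann = π/4 × (299² − 224²) = 30810 mm^2
Piston speed v = Q_in/A_cap; rod-end outflow Q_out = v × A_ann = Q_in × A_ann/A_cap.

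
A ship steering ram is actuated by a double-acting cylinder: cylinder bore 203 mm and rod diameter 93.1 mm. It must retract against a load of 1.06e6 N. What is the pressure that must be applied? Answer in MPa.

P ≈ 41.5 MPa

Rod-side annular area A_ann = π/4 × (203² − 93.1²) = 25560 mm^2
Retraction: pressure acts on the annular area.
P = F / A = 1.06e6 N / A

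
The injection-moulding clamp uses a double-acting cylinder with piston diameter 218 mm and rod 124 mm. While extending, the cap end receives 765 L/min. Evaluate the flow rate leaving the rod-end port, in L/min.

Q_out ≈ 517 L/min

Cap-side area A_cap = π/4 × (218 mm)² = 37330 mm^2
Rod-side annular area A_ann = π/4 × (218² − 124²) = 25250 mm^2
Piston speed v = Q_in/A_cap; rod-end outflow Q_out = v × A_ann = Q_in × A_ann/A_cap.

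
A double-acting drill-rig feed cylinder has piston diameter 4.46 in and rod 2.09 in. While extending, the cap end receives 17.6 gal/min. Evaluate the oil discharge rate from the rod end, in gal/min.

Cap-side area A_cap = π/4 × (4.46 in)² = 15.62 in^2
Rod-side annular area A_ann = π/4 × (4.46² − 2.09²) = 12.19 in^2
Piston speed v = Q_in/A_cap; rod-end outflow Q_out = v × A_ann = Q_in × A_ann/A_cap.

Q_out ≈ 13.7 gal/min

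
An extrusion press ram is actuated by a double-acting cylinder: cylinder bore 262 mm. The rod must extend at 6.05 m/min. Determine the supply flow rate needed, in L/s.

Cap-side area A_cap = π/4 × (262 mm)² = 53910 mm^2
Q = A × v

Q ≈ 5.44 L/s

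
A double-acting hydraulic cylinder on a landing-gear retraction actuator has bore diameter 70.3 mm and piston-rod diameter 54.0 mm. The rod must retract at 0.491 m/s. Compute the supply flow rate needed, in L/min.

Rod-side annular area A_ann = π/4 × (70.3² − 54.0²) = 1591 mm^2
Q = A × v

Q ≈ 46.9 L/min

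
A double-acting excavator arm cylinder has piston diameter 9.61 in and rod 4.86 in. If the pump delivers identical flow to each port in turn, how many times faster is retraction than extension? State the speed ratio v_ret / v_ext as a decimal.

v_ret/v_ext ≈ 1.34

Cap-side area A_cap = π/4 × (9.61 in)² = 72.53 in^2
Rod-side annular area A_ann = π/4 × (9.61² − 4.86²) = 53.98 in^2
For equal Q, v ∝ 1/A, so v_ret/v_ext = A_cap/A_ann.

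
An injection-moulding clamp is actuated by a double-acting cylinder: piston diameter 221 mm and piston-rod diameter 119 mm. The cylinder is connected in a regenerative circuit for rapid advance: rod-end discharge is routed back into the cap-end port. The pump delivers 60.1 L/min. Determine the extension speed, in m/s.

v ≈ 0.0901 m/s

In regeneration the rod-end outflow joins the pump flow into the cap end, so the net volume the pump must supply per unit advance equals the rod cross-section area.
Rod cross-section A_rod = π/4 × (119 mm)² = 11120 mm^2
v = Q_pump / A_rod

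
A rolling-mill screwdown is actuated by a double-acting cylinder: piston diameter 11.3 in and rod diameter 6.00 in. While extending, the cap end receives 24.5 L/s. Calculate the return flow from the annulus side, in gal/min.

Q_out ≈ 279 gal/min

Cap-side area A_cap = π/4 × (11.3 in)² = 100.3 in^2
Rod-side annular area A_ann = π/4 × (11.3² − 6.00²) = 72.01 in^2
Piston speed v = Q_in/A_cap; rod-end outflow Q_out = v × A_ann = Q_in × A_ann/A_cap.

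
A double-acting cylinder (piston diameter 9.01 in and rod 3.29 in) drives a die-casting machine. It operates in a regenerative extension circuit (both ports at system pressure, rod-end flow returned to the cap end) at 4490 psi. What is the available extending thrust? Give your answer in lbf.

With equal pressure on both faces, forces on the annular region cancel; the net push is pressure × rod cross-section.
Rod cross-section A_rod = π/4 × (3.29 in)² = 8.501 in^2
F = P × A_rod

F ≈ 38200 lbf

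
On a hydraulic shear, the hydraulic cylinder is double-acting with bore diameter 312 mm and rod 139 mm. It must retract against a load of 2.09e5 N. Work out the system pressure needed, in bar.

P ≈ 34.1 bar

Rod-side annular area A_ann = π/4 × (312² − 139²) = 61280 mm^2
Retraction: pressure acts on the annular area.
P = F / A = 2.09e5 N / A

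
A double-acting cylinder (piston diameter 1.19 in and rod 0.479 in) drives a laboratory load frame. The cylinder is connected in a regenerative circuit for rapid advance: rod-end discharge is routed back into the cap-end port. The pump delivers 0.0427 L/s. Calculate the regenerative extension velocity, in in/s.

v ≈ 14.5 in/s

In regeneration the rod-end outflow joins the pump flow into the cap end, so the net volume the pump must supply per unit advance equals the rod cross-section area.
Rod cross-section A_rod = π/4 × (0.479 in)² = 0.1802 in^2
v = Q_pump / A_rod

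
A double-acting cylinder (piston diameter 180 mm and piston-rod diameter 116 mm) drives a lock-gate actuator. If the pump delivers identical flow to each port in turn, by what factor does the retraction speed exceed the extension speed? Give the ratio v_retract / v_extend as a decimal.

v_ret/v_ext ≈ 1.71

Cap-side area A_cap = π/4 × (180 mm)² = 25450 mm^2
Rod-side annular area A_ann = π/4 × (180² − 116²) = 14880 mm^2
For equal Q, v ∝ 1/A, so v_ret/v_ext = A_cap/A_ann.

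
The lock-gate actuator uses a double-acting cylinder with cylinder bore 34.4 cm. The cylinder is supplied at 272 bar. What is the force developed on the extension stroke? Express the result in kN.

Cap-side area A_cap = π/4 × (34.4 cm)² = 929.4 cm^2
F = P × A_cap = 272 bar × A_cap

F ≈ 2530 kN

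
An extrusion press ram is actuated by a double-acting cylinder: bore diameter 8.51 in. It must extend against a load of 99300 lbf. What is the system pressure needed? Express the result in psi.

P ≈ 1750 psi

Cap-side area A_cap = π/4 × (8.51 in)² = 56.88 in^2
P = F / A = 99300 lbf / A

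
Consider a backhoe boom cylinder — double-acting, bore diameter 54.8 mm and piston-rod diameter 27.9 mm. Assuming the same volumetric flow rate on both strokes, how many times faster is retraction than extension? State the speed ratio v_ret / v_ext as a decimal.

Cap-side area A_cap = π/4 × (54.8 mm)² = 2359 mm^2
Rod-side annular area A_ann = π/4 × (54.8² − 27.9²) = 1747 mm^2
For equal Q, v ∝ 1/A, so v_ret/v_ext = A_cap/A_ann.

v_ret/v_ext ≈ 1.35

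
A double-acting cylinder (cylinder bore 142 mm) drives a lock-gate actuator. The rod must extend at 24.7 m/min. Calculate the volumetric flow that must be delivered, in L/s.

Q ≈ 6.52 L/s

Cap-side area A_cap = π/4 × (142 mm)² = 15840 mm^2
Q = A × v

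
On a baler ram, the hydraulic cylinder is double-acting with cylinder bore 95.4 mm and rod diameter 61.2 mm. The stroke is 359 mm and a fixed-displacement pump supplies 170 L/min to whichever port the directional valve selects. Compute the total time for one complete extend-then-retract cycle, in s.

Cap-side area A_cap = π/4 × (95.4 mm)² = 7148 mm^2
Rod-side annular area A_ann = π/4 × (95.4² − 61.2²) = 4206 mm^2
t_ext = A_cap·L/Q = 0.9057 s
t_ret = A_ann·L/Q = 0.5330 s
t_cycle = t_ext + t_ret

t ≈ 1.44 s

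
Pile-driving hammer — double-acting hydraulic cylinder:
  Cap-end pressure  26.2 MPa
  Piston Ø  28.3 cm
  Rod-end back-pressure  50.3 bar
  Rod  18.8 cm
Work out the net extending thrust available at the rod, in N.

Cap-side area A_cap = π/4 × (28.3 cm)² = 629.0 cm^2
Rod-side annular area A_ann = π/4 × (28.3² − 18.8²) = 351.4 cm^2
Net thrust = P_cap·A_cap − P_rod·A_ann = 1.648e6 N − 1.768e5 N

F ≈ 1.47e6 N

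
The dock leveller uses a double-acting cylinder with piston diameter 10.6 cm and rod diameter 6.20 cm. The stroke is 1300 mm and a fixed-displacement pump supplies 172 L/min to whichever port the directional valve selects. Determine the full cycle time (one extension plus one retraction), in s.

Cap-side area A_cap = π/4 × (10.6 cm)² = 88.25 cm^2
Rod-side annular area A_ann = π/4 × (10.6² − 6.20²) = 58.06 cm^2
t_ext = A_cap·L/Q = 4.002 s
t_ret = A_ann·L/Q = 2.633 s
t_cycle = t_ext + t_ret

t ≈ 6.63 s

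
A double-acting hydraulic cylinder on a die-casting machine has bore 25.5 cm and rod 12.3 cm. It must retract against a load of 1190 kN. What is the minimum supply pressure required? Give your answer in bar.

P ≈ 304 bar

Rod-side annular area A_ann = π/4 × (25.5² − 12.3²) = 391.9 cm^2
Retraction: pressure acts on the annular area.
P = F / A = 1190 kN / A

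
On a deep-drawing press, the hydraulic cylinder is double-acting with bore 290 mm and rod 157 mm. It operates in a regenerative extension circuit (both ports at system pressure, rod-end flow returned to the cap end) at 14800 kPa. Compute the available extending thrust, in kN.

F ≈ 287 kN

With equal pressure on both faces, forces on the annular region cancel; the net push is pressure × rod cross-section.
Rod cross-section A_rod = π/4 × (157 mm)² = 19360 mm^2
F = P × A_rod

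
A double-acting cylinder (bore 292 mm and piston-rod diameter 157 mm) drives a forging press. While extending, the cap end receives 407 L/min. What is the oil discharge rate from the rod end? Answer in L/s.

Cap-side area A_cap = π/4 × (292 mm)² = 66970 mm^2
Rod-side annular area A_ann = π/4 × (292² − 157²) = 47610 mm^2
Piston speed v = Q_in/A_cap; rod-end outflow Q_out = v × A_ann = Q_in × A_ann/A_cap.

Q_out ≈ 4.82 L/s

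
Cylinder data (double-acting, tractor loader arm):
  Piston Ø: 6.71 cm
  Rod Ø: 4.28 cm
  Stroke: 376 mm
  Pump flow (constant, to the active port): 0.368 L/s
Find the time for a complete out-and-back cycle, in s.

t ≈ 5.76 s

Cap-side area A_cap = π/4 × (6.71 cm)² = 35.36 cm^2
Rod-side annular area A_ann = π/4 × (6.71² − 4.28²) = 20.97 cm^2
t_ext = A_cap·L/Q = 3.613 s
t_ret = A_ann·L/Q = 2.143 s
t_cycle = t_ext + t_ret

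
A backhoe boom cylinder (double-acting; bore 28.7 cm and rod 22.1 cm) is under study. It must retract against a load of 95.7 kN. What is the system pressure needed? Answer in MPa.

Rod-side annular area A_ann = π/4 × (28.7² − 22.1²) = 263.3 cm^2
Retraction: pressure acts on the annular area.
P = F / A = 95.7 kN / A

P ≈ 3.63 MPa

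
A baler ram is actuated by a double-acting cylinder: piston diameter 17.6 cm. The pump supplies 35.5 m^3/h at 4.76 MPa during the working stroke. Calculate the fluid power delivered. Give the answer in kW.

W ≈ 46.9 kW

Hydraulic power = P × Q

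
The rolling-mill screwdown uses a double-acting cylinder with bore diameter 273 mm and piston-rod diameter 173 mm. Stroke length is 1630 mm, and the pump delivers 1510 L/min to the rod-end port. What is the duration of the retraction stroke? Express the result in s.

Rod-side annular area A_ann = π/4 × (273² − 173²) = 35030 mm^2
Swept volume V = A × L; t = V / Q = A·L / Q

t ≈ 2.27 s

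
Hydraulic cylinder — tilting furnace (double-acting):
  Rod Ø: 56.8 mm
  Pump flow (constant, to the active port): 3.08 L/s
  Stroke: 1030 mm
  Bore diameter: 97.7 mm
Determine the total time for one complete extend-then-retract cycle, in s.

t ≈ 4.17 s

Cap-side area A_cap = π/4 × (97.7 mm)² = 7497 mm^2
Rod-side annular area A_ann = π/4 × (97.7² − 56.8²) = 4963 mm^2
t_ext = A_cap·L/Q = 2.507 s
t_ret = A_ann·L/Q = 1.660 s
t_cycle = t_ext + t_ret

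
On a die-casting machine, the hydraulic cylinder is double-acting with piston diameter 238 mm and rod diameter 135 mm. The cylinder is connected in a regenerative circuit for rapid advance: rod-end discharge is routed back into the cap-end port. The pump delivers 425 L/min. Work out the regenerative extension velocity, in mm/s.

v ≈ 495 mm/s

In regeneration the rod-end outflow joins the pump flow into the cap end, so the net volume the pump must supply per unit advance equals the rod cross-section area.
Rod cross-section A_rod = π/4 × (135 mm)² = 14310 mm^2
v = Q_pump / A_rod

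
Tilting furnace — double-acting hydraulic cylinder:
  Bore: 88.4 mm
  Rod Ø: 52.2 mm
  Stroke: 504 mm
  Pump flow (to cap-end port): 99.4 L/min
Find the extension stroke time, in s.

Cap-side area A_cap = π/4 × (88.4 mm)² = 6138 mm^2
Swept volume V = A × L; t = V / Q = A·L / Q

t ≈ 1.87 s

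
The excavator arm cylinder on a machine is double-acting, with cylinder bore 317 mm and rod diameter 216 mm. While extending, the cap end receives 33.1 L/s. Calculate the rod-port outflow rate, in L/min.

Cap-side area A_cap = π/4 × (317 mm)² = 78920 mm^2
Rod-side annular area A_ann = π/4 × (317² − 216²) = 42280 mm^2
Piston speed v = Q_in/A_cap; rod-end outflow Q_out = v × A_ann = Q_in × A_ann/A_cap.

Q_out ≈ 1060 L/min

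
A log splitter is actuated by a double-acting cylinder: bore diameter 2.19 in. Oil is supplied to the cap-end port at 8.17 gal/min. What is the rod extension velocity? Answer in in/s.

Cap-side area A_cap = π/4 × (2.19 in)² = 3.767 in^2
v = Q / A

v ≈ 8.35 in/s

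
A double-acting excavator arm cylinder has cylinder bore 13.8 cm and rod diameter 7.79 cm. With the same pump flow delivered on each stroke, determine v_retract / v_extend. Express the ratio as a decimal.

v_ret/v_ext ≈ 1.47

Cap-side area A_cap = π/4 × (13.8 cm)² = 149.6 cm^2
Rod-side annular area A_ann = π/4 × (13.8² − 7.79²) = 101.9 cm^2
For equal Q, v ∝ 1/A, so v_ret/v_ext = A_cap/A_ann.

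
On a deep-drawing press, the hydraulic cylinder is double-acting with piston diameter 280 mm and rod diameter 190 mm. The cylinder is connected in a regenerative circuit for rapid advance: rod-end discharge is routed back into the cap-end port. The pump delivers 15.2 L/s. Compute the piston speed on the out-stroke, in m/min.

v ≈ 32.2 m/min

In regeneration the rod-end outflow joins the pump flow into the cap end, so the net volume the pump must supply per unit advance equals the rod cross-section area.
Rod cross-section A_rod = π/4 × (190 mm)² = 28350 mm^2
v = Q_pump / A_rod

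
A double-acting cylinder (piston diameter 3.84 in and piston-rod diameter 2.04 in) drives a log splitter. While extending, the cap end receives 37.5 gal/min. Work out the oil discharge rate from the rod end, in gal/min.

Cap-side area A_cap = π/4 × (3.84 in)² = 11.58 in^2
Rod-side annular area A_ann = π/4 × (3.84² − 2.04²) = 8.313 in^2
Piston speed v = Q_in/A_cap; rod-end outflow Q_out = v × A_ann = Q_in × A_ann/A_cap.

Q_out ≈ 26.9 gal/min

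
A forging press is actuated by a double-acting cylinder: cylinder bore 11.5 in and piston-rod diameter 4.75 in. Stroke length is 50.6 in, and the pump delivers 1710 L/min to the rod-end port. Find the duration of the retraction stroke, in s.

t ≈ 2.51 s

Rod-side annular area A_ann = π/4 × (11.5² − 4.75²) = 86.15 in^2
Swept volume V = A × L; t = V / Q = A·L / Q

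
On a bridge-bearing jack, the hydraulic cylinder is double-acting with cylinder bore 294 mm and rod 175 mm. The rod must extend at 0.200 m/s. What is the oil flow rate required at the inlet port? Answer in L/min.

Q ≈ 815 L/min

Cap-side area A_cap = π/4 × (294 mm)² = 67890 mm^2
Q = A × v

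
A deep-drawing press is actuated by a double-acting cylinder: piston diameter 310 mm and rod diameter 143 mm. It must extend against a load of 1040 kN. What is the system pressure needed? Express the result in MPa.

Cap-side area A_cap = π/4 × (310 mm)² = 75480 mm^2
P = F / A = 1040 kN / A

P ≈ 13.8 MPa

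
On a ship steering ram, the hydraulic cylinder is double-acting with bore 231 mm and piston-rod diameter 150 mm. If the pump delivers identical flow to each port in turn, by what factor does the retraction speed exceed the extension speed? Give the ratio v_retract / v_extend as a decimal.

v_ret/v_ext ≈ 1.73

Cap-side area A_cap = π/4 × (231 mm)² = 41910 mm^2
Rod-side annular area A_ann = π/4 × (231² − 150²) = 24240 mm^2
For equal Q, v ∝ 1/A, so v_ret/v_ext = A_cap/A_ann.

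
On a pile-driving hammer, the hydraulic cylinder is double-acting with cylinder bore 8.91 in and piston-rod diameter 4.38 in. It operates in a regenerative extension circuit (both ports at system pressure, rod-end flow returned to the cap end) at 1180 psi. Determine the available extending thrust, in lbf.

With equal pressure on both faces, forces on the annular region cancel; the net push is pressure × rod cross-section.
Rod cross-section A_rod = π/4 × (4.38 in)² = 15.07 in^2
F = P × A_rod

F ≈ 17800 lbf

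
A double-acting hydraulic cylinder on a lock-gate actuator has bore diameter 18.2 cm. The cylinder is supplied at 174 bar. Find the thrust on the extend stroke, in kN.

Cap-side area A_cap = π/4 × (18.2 cm)² = 260.2 cm^2
F = P × A_cap = 174 bar × A_cap

F ≈ 453 kN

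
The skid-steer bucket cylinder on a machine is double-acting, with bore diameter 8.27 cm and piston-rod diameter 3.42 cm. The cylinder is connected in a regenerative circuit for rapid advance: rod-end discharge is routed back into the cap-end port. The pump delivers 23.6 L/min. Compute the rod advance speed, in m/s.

v ≈ 0.428 m/s

In regeneration the rod-end outflow joins the pump flow into the cap end, so the net volume the pump must supply per unit advance equals the rod cross-section area.
Rod cross-section A_rod = π/4 × (3.42 cm)² = 9.186 cm^2
v = Q_pump / A_rod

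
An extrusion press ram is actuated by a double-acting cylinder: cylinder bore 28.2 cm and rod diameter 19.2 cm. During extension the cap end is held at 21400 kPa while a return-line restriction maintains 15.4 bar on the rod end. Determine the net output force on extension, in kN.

Cap-side area A_cap = π/4 × (28.2 cm)² = 624.6 cm^2
Rod-side annular area A_ann = π/4 × (28.2² − 19.2²) = 335.1 cm^2
Net thrust = P_cap·A_cap − P_rod·A_ann = 1337 kN − 51.60 kN

F ≈ 1290 kN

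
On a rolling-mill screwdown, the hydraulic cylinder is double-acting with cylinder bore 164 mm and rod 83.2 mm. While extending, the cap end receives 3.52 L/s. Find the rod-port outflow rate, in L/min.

Cap-side area A_cap = π/4 × (164 mm)² = 21120 mm^2
Rod-side annular area A_ann = π/4 × (164² − 83.2²) = 15690 mm^2
Piston speed v = Q_in/A_cap; rod-end outflow Q_out = v × A_ann = Q_in × A_ann/A_cap.

Q_out ≈ 157 L/min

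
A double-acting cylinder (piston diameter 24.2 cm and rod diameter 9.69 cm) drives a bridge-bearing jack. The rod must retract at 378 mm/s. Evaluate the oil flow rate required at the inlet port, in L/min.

Q ≈ 876 L/min

Rod-side annular area A_ann = π/4 × (24.2² − 9.69²) = 386.2 cm^2
Q = A × v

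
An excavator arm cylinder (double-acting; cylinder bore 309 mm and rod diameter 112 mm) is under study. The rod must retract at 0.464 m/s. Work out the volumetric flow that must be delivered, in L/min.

Rod-side annular area A_ann = π/4 × (309² − 112²) = 65140 mm^2
Q = A × v

Q ≈ 1810 L/min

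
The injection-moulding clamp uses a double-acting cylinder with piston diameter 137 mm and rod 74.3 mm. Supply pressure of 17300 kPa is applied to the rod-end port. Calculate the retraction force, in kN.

F ≈ 180 kN

Rod-side annular area A_ann = π/4 × (137² − 74.3²) = 10410 mm^2
On retraction the pressure acts on the annular area (bore minus rod).
F = P × A_ann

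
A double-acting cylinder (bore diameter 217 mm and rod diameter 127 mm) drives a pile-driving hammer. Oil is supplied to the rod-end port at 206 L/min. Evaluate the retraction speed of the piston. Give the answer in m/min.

v ≈ 8.47 m/min

Rod-side annular area A_ann = π/4 × (217² − 127²) = 24320 mm^2
Flow into the rod-end port fills the annular volume.
v = Q / A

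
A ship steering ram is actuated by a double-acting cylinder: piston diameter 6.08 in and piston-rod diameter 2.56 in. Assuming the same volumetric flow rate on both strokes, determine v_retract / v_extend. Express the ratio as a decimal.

Cap-side area A_cap = π/4 × (6.08 in)² = 29.03 in^2
Rod-side annular area A_ann = π/4 × (6.08² − 2.56²) = 23.89 in^2
For equal Q, v ∝ 1/A, so v_ret/v_ext = A_cap/A_ann.

v_ret/v_ext ≈ 1.22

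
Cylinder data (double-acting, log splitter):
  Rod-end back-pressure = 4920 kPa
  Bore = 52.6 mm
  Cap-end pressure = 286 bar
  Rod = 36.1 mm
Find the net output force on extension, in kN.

Cap-side area A_cap = π/4 × (52.6 mm)² = 2173 mm^2
Rod-side annular area A_ann = π/4 × (52.6² − 36.1²) = 1149 mm^2
Net thrust = P_cap·A_cap − P_rod·A_ann = 62.15 kN − 5.655 kN

F ≈ 56.5 kN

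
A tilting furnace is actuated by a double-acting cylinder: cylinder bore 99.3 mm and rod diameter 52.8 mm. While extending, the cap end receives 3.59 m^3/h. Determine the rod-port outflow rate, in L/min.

Q_out ≈ 42.9 L/min

Cap-side area A_cap = π/4 × (99.3 mm)² = 7744 mm^2
Rod-side annular area A_ann = π/4 × (99.3² − 52.8²) = 5555 mm^2
Piston speed v = Q_in/A_cap; rod-end outflow Q_out = v × A_ann = Q_in × A_ann/A_cap.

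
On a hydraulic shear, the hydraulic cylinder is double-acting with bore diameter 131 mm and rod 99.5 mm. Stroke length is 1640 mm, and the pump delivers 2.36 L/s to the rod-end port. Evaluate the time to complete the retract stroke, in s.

t ≈ 3.96 s

Rod-side annular area A_ann = π/4 × (131² − 99.5²) = 5703 mm^2
Swept volume V = A × L; t = V / Q = A·L / Q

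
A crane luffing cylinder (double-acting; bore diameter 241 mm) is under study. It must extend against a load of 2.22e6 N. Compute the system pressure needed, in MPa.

Cap-side area A_cap = π/4 × (241 mm)² = 45620 mm^2
P = F / A = 2.22e6 N / A

P ≈ 48.7 MPa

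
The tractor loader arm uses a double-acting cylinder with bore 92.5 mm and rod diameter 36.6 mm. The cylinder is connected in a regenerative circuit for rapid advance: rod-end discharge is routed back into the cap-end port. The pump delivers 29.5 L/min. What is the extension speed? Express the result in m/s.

In regeneration the rod-end outflow joins the pump flow into the cap end, so the net volume the pump must supply per unit advance equals the rod cross-section area.
Rod cross-section A_rod = π/4 × (36.6 mm)² = 1052 mm^2
v = Q_pump / A_rod

v ≈ 0.467 m/s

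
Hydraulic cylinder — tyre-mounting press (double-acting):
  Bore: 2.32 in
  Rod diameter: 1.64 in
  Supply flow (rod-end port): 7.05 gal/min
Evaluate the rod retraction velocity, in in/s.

v ≈ 12.8 in/s

Rod-side annular area A_ann = π/4 × (2.32² − 1.64²) = 2.115 in^2
Flow into the rod-end port fills the annular volume.
v = Q / A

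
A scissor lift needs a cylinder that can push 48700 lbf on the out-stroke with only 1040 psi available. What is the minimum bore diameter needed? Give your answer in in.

Extension force acts on the full piston face: F = P × (π/4)D².
D = √(4F / (πP)) = √(4 × 48700 lbf / (π × 1040 psi))

D ≈ 7.72 in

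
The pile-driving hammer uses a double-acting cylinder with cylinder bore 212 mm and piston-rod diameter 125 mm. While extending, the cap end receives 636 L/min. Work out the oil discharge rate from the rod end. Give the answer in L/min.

Q_out ≈ 415 L/min

Cap-side area A_cap = π/4 × (212 mm)² = 35300 mm^2
Rod-side annular area A_ann = π/4 × (212² − 125²) = 23030 mm^2
Piston speed v = Q_in/A_cap; rod-end outflow Q_out = v × A_ann = Q_in × A_ann/A_cap.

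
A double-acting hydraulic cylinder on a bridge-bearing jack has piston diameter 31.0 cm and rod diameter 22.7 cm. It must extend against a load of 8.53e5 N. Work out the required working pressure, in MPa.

Cap-side area A_cap = π/4 × (31.0 cm)² = 754.8 cm^2
P = F / A = 8.53e5 N / A

P ≈ 11.3 MPa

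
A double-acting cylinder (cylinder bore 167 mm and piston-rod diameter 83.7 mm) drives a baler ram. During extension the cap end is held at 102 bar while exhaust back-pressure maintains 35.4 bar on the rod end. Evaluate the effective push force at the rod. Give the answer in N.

F ≈ 1.65e5 N

Cap-side area A_cap = π/4 × (167 mm)² = 21900 mm^2
Rod-side annular area A_ann = π/4 × (167² − 83.7²) = 16400 mm^2
Net thrust = P_cap·A_cap − P_rod·A_ann = 2.234e5 N − 58060 N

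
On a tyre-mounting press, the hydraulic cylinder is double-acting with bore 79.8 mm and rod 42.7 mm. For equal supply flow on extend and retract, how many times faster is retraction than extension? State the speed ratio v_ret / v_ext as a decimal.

v_ret/v_ext ≈ 1.40

Cap-side area A_cap = π/4 × (79.8 mm)² = 5001 mm^2
Rod-side annular area A_ann = π/4 × (79.8² − 42.7²) = 3569 mm^2
For equal Q, v ∝ 1/A, so v_ret/v_ext = A_cap/A_ann.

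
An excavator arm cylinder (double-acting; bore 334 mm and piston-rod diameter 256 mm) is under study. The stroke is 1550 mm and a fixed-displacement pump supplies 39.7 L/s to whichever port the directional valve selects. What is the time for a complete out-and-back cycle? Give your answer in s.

Cap-side area A_cap = π/4 × (334 mm)² = 87620 mm^2
Rod-side annular area A_ann = π/4 × (334² − 256²) = 36140 mm^2
t_ext = A_cap·L/Q = 3.421 s
t_ret = A_ann·L/Q = 1.411 s
t_cycle = t_ext + t_ret

t ≈ 4.83 s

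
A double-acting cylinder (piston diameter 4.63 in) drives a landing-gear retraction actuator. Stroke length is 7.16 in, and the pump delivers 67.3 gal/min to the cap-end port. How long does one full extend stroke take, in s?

t ≈ 0.465 s

Cap-side area A_cap = π/4 × (4.63 in)² = 16.84 in^2
Swept volume V = A × L; t = V / Q = A·L / Q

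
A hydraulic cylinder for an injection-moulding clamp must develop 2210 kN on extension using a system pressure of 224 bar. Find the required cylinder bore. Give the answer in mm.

Extension force acts on the full piston face: F = P × (π/4)D².
D = √(4F / (πP)) = √(4 × 2210 kN / (π × 224 bar))

D ≈ 354 mm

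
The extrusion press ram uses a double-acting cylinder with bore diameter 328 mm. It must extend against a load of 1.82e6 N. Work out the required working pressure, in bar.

P ≈ 215 bar

Cap-side area A_cap = π/4 × (328 mm)² = 84500 mm^2
P = F / A = 1.82e6 N / A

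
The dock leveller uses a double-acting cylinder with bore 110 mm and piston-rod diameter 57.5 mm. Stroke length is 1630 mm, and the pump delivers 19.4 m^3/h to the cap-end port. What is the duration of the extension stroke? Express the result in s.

Cap-side area A_cap = π/4 × (110 mm)² = 9503 mm^2
Swept volume V = A × L; t = V / Q = A·L / Q

t ≈ 2.87 s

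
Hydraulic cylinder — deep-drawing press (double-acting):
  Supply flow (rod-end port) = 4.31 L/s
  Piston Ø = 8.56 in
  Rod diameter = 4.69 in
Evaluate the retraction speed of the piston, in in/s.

Rod-side annular area A_ann = π/4 × (8.56² − 4.69²) = 40.27 in^2
Flow into the rod-end port fills the annular volume.
v = Q / A

v ≈ 6.53 in/s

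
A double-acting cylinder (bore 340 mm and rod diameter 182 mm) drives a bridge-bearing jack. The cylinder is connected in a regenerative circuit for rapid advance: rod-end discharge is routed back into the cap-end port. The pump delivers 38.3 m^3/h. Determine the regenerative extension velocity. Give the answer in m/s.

In regeneration the rod-end outflow joins the pump flow into the cap end, so the net volume the pump must supply per unit advance equals the rod cross-section area.
Rod cross-section A_rod = π/4 × (182 mm)² = 26020 mm^2
v = Q_pump / A_rod

v ≈ 0.409 m/s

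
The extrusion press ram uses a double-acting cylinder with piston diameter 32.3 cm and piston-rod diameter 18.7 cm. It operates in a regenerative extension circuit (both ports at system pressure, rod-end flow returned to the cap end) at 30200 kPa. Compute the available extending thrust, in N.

F ≈ 8.29e5 N

With equal pressure on both faces, forces on the annular region cancel; the net push is pressure × rod cross-section.
Rod cross-section A_rod = π/4 × (18.7 cm)² = 274.6 cm^2
F = P × A_rod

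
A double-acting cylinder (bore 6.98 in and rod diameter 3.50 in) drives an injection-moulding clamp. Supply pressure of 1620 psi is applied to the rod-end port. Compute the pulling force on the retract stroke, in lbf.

Rod-side annular area A_ann = π/4 × (6.98² − 3.50²) = 28.64 in^2
On retraction the pressure acts on the annular area (bore minus rod).
F = P × A_ann

F ≈ 46400 lbf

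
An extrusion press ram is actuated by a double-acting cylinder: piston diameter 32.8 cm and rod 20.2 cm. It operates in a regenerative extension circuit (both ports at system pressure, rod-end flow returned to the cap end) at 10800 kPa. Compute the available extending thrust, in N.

F ≈ 3.46e5 N

With equal pressure on both faces, forces on the annular region cancel; the net push is pressure × rod cross-section.
Rod cross-section A_rod = π/4 × (20.2 cm)² = 320.5 cm^2
F = P × A_rod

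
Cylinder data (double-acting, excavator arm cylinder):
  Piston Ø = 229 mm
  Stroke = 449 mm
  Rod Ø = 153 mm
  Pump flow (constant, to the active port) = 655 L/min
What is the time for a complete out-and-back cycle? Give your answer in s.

t ≈ 2.63 s

Cap-side area A_cap = π/4 × (229 mm)² = 41190 mm^2
Rod-side annular area A_ann = π/4 × (229² − 153²) = 22800 mm^2
t_ext = A_cap·L/Q = 1.694 s
t_ret = A_ann·L/Q = 0.9378 s
t_cycle = t_ext + t_ret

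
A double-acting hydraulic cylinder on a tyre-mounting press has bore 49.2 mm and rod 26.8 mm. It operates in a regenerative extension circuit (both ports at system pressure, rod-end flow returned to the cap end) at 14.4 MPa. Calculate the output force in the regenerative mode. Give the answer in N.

With equal pressure on both faces, forces on the annular region cancel; the net push is pressure × rod cross-section.
Rod cross-section A_rod = π/4 × (26.8 mm)² = 564.1 mm^2
F = P × A_rod

F ≈ 8120 N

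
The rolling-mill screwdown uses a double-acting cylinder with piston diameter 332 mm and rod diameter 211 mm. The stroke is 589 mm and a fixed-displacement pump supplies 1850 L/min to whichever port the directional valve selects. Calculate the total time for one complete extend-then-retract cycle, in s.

t ≈ 2.64 s

Cap-side area A_cap = π/4 × (332 mm)² = 86570 mm^2
Rod-side annular area A_ann = π/4 × (332² − 211²) = 51600 mm^2
t_ext = A_cap·L/Q = 1.654 s
t_ret = A_ann·L/Q = 0.9858 s
t_cycle = t_ext + t_ret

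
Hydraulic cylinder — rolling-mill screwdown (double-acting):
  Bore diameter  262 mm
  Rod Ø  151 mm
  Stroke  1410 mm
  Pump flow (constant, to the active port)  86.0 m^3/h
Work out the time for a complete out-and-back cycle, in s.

t ≈ 5.31 s

Cap-side area A_cap = π/4 × (262 mm)² = 53910 mm^2
Rod-side annular area A_ann = π/4 × (262² − 151²) = 36010 mm^2
t_ext = A_cap·L/Q = 3.182 s
t_ret = A_ann·L/Q = 2.125 s
t_cycle = t_ext + t_ret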